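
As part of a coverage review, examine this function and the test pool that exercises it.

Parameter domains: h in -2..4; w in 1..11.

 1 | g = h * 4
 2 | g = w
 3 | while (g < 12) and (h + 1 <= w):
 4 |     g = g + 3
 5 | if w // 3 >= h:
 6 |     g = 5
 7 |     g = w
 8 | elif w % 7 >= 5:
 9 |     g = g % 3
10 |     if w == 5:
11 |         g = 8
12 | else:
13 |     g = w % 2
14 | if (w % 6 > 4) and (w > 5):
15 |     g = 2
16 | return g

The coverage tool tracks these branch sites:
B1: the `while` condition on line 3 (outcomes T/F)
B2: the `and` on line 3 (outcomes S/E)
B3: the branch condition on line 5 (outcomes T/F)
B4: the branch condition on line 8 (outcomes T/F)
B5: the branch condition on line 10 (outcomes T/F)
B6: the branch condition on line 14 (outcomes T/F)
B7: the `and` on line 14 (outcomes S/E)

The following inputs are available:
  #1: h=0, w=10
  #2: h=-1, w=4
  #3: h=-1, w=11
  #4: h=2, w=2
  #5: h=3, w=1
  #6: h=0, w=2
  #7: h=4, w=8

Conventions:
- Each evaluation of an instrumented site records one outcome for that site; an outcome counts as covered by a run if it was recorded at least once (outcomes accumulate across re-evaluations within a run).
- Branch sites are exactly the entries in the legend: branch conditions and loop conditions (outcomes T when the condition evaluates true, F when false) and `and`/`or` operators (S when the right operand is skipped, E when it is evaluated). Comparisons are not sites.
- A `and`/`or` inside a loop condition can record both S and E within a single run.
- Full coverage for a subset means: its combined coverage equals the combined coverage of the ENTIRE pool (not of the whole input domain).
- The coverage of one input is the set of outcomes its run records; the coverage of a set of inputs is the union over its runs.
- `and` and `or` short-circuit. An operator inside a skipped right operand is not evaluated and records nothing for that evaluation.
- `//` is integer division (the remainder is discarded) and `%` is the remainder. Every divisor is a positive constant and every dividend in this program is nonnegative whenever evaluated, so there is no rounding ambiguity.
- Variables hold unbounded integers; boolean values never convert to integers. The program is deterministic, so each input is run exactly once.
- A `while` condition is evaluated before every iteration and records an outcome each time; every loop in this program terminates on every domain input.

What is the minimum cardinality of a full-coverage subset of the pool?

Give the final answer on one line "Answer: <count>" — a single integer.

#1 (h=0, w=10) -> B2->E, B1->T, B2->S, B1->F, B3->T, B7->S, B6->F; covered: B1=T, B1=F, B2=S, B2=E, B3=T, B6=F, B7=S
#2 (h=-1, w=4) -> B2->E, B1->T, B2->E, B1->T, B2->E, B1->T, B2->S, B1->F, B3->T, B7->S, B6->F; covered: B1=T, B1=F, B2=S, B2=E, B3=T, B6=F, B7=S
#3 (h=-1, w=11) -> B2->E, B1->T, B2->S, B1->F, B3->T, B7->E, B6->T; covered: B1=T, B1=F, B2=S, B2=E, B3=T, B6=T, B7=E
#4 (h=2, w=2) -> B2->E, B1->F, B3->F, B4->F, B7->S, B6->F; covered: B1=F, B2=E, B3=F, B4=F, B6=F, B7=S
#5 (h=3, w=1) -> B2->E, B1->F, B3->F, B4->F, B7->S, B6->F; covered: B1=F, B2=E, B3=F, B4=F, B6=F, B7=S
#6 (h=0, w=2) -> B2->E, B1->T, B2->E, B1->T, B2->E, B1->T, B2->E, B1->T, B2->S, B1->F, B3->T, B7->S, B6->F; covered: B1=T, B1=F, B2=S, B2=E, B3=T, B6=F, B7=S
#7 (h=4, w=8) -> B2->E, B1->T, B2->E, B1->T, B2->S, B1->F, B3->F, B4->F, B7->S, B6->F; covered: B1=T, B1=F, B2=S, B2=E, B3=F, B4=F, B6=F, B7=S
union over all inputs: B1=T, B1=F, B2=S, B2=E, B3=T, B3=F, B4=F, B6=T, B6=F, B7=S, B7=E (11 outcomes)
checked all size-1 subsets: none covers 11 outcomes (max 8/11)
size 2: inputs {3, 4} cover all 11 outcomes, and no lexicographically smaller subset of this size does

Answer: 2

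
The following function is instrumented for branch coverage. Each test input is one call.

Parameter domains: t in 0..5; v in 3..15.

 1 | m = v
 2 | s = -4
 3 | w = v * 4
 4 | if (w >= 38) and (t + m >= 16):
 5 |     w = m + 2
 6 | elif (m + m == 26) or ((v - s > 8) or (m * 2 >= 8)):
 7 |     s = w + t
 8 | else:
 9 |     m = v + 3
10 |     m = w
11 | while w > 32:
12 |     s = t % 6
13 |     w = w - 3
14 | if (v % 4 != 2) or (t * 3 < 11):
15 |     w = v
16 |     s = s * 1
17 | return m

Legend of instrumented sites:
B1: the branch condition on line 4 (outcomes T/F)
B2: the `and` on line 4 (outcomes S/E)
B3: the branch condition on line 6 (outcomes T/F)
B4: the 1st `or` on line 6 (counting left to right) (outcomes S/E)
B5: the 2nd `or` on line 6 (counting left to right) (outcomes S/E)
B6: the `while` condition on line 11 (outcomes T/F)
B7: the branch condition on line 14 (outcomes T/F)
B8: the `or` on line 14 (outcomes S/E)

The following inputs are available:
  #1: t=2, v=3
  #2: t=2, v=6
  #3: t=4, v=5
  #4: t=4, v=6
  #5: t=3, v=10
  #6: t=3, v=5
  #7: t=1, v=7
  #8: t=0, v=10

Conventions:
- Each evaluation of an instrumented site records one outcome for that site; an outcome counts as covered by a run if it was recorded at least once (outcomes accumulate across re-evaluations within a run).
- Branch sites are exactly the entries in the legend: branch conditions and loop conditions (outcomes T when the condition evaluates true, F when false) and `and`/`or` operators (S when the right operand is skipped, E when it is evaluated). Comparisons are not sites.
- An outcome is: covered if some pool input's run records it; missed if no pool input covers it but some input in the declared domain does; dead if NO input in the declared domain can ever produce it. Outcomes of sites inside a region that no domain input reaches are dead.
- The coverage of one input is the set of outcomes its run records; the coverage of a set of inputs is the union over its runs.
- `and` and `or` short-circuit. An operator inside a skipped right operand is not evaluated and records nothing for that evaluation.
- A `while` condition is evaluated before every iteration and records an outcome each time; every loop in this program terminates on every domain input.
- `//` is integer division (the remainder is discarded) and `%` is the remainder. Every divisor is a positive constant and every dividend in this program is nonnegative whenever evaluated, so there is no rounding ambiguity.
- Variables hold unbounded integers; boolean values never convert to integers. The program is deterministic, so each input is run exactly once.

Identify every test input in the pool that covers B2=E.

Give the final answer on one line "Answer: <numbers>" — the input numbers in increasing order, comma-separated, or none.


input #1 (t=2, v=3): does not produce B2=E
input #2 (t=2, v=6): does not produce B2=E
input #3 (t=4, v=5): does not produce B2=E
input #4 (t=4, v=6): does not produce B2=E
input #5 (t=3, v=10): produces B2=E
input #6 (t=3, v=5): does not produce B2=E
input #7 (t=1, v=7): does not produce B2=E
input #8 (t=0, v=10): produces B2=E
Answer: 5, 8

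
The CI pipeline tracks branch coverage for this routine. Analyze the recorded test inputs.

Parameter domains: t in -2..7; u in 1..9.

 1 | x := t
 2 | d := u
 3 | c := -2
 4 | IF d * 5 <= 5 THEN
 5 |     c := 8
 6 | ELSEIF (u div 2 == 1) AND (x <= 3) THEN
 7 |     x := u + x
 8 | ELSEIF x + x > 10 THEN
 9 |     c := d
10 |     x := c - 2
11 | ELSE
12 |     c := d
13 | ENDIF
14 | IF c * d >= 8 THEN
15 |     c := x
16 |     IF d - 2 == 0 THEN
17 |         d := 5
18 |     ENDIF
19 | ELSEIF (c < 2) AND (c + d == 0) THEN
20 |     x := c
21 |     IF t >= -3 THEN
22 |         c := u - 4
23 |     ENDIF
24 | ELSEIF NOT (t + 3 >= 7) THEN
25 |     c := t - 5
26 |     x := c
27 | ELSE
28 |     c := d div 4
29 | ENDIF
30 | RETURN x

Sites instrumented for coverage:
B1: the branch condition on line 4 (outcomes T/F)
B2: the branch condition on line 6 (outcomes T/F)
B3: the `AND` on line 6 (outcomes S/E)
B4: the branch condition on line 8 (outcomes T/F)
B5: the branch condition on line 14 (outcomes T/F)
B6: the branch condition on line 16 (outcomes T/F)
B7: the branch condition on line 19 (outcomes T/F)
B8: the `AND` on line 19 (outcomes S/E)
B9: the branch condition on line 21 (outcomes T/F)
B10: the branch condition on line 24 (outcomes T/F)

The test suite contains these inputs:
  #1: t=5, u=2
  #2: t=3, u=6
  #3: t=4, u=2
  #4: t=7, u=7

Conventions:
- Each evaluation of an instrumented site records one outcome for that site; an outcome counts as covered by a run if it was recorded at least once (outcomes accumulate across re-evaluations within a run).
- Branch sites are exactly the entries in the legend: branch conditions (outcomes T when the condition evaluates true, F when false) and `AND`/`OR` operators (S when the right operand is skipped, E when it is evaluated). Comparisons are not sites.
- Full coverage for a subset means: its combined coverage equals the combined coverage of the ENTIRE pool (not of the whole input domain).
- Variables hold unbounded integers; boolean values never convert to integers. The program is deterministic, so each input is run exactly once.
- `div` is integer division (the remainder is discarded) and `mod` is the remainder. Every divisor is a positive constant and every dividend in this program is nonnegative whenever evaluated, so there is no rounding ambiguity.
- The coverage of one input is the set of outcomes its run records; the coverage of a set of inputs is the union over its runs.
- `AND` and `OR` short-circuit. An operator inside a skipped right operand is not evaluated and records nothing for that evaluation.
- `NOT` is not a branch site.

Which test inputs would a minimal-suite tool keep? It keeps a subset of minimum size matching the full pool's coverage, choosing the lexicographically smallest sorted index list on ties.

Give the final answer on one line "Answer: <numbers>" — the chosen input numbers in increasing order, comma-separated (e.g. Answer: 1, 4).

input #1 (t=5, u=2): events B1->F, B3->E, B2->F, B4->F, B5->F, B8->S, B7->F, B10->F; covers B1=F, B2=F, B3=E, B4=F, B5=F, B7=F, B8=S, B10=F
input #2 (t=3, u=6): events B1->F, B3->S, B2->F, B4->F, B5->T, B6->F; covers B1=F, B2=F, B3=S, B4=F, B5=T, B6=F
input #3 (t=4, u=2): events B1->F, B3->E, B2->F, B4->F, B5->F, B8->S, B7->F, B10->F; covers B1=F, B2=F, B3=E, B4=F, B5=F, B7=F, B8=S, B10=F
input #4 (t=7, u=7): events B1->F, B3->S, B2->F, B4->T, B5->T, B6->F; covers B1=F, B2=F, B3=S, B4=T, B5=T, B6=F
union over all inputs: B1=F, B2=F, B3=S, B3=E, B4=T, B4=F, B5=T, B5=F, B6=F, B7=F, B8=S, B10=F (12 outcomes)
checked all size-1 subsets: none covers 12 outcomes (max 8/12)
at size 2, {1, 4} reaches all 12 outcomes; every lexicographically earlier size-2 subset fails

Answer: 1, 4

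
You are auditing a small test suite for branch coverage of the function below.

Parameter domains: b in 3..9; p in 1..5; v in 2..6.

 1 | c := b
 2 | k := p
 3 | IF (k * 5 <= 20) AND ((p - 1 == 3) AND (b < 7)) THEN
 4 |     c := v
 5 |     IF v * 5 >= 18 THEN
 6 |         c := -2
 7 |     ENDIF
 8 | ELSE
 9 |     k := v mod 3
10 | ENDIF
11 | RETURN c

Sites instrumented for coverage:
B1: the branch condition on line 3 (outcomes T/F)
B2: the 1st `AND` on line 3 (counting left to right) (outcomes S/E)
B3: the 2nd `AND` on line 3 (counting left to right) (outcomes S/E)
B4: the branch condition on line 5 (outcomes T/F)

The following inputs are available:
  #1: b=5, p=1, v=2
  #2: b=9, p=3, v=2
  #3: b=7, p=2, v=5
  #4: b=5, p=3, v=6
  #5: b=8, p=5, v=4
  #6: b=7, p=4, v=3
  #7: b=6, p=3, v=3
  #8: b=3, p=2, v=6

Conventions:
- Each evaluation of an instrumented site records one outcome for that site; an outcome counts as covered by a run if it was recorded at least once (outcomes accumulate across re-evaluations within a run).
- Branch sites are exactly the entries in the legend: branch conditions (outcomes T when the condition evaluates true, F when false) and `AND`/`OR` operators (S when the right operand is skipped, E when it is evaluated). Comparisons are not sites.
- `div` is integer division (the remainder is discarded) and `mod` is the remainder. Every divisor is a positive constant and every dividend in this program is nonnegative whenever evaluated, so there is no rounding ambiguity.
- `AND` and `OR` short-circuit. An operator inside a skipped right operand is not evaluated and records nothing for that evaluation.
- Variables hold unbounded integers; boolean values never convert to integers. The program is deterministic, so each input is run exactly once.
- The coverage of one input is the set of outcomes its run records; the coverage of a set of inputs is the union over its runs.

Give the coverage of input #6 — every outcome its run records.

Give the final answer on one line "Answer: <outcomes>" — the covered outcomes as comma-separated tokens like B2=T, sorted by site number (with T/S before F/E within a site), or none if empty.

Simulating input #6 (b=7, p=4, v=3) step by step:
  B2->E, B3->E, B1->F
deduplicating events, the covered set is: B1=F, B2=E, B3=E

Answer: B1=F, B2=E, B3=E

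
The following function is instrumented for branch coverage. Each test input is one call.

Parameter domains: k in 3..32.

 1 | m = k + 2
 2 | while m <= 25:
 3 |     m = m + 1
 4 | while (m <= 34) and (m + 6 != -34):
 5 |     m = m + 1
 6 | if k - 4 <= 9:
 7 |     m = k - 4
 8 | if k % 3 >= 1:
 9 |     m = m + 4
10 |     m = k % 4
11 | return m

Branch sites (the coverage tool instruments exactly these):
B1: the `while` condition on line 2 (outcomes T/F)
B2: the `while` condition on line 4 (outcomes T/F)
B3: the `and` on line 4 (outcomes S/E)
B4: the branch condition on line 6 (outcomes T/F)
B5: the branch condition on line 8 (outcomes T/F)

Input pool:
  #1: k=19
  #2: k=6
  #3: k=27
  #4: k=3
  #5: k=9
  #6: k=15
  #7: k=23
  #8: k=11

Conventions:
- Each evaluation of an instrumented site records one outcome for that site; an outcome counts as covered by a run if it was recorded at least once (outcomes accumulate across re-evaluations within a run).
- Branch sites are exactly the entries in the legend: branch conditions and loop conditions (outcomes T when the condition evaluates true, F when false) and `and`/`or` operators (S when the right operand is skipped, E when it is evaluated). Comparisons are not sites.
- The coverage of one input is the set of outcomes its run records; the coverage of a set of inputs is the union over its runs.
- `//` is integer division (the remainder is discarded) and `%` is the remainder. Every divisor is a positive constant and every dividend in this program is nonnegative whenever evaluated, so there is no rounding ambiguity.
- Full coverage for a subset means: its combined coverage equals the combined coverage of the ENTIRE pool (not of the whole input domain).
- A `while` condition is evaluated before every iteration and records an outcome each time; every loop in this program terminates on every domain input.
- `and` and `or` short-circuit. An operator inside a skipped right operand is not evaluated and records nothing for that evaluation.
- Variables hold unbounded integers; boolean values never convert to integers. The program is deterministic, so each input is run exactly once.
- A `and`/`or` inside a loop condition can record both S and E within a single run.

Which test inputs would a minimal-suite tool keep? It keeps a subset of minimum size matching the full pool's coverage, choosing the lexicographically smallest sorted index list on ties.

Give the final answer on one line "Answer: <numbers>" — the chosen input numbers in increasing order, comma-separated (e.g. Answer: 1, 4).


#1 (k=19) -> B1->T, B1->T, B1->T, B1->T, B1->T, B1->F, B3->E, B2->T, B3->E, B2->T, B3->E, B2->T, B3->E, B2->T, ...; covered: B1=T, B1=F, B2=T, B2=F, B3=S, B3=E, B4=F, B5=T
#2 (k=6) -> B1->T, B1->T, B1->T, B1->T, B1->T, B1->T, B1->T, B1->T, B1->T, B1->T, B1->T, B1->T, B1->T, B1->T, ...; covered: B1=T, B1=F, B2=T, B2=F, B3=S, B3=E, B4=T, B5=F
#3 (k=27) -> B1->F, B3->E, B2->T, B3->E, B2->T, B3->E, B2->T, B3->E, B2->T, B3->E, B2->T, B3->E, B2->T, B3->S, ...; covered: B1=F, B2=T, B2=F, B3=S, B3=E, B4=F, B5=F
#4 (k=3) -> B1->T, B1->T, B1->T, B1->T, B1->T, B1->T, B1->T, B1->T, B1->T, B1->T, B1->T, B1->T, B1->T, B1->T, ...; covered: B1=T, B1=F, B2=T, B2=F, B3=S, B3=E, B4=T, B5=F
#5 (k=9) -> B1->T, B1->T, B1->T, B1->T, B1->T, B1->T, B1->T, B1->T, B1->T, B1->T, B1->T, B1->T, B1->T, B1->T, ...; covered: B1=T, B1=F, B2=T, B2=F, B3=S, B3=E, B4=T, B5=F
#6 (k=15) -> B1->T, B1->T, B1->T, B1->T, B1->T, B1->T, B1->T, B1->T, B1->T, B1->F, B3->E, B2->T, B3->E, B2->T, ...; covered: B1=T, B1=F, B2=T, B2=F, B3=S, B3=E, B4=F, B5=F
#7 (k=23) -> B1->T, B1->F, B3->E, B2->T, B3->E, B2->T, B3->E, B2->T, B3->E, B2->T, B3->E, B2->T, B3->E, B2->T, ...; covered: B1=T, B1=F, B2=T, B2=F, B3=S, B3=E, B4=F, B5=T
#8 (k=11) -> B1->T, B1->T, B1->T, B1->T, B1->T, B1->T, B1->T, B1->T, B1->T, B1->T, B1->T, B1->T, B1->T, B1->F, ...; covered: B1=T, B1=F, B2=T, B2=F, B3=S, B3=E, B4=T, B5=T
the full pool covers 10 outcomes: B1=T, B1=F, B2=T, B2=F, B3=S, B3=E, B4=T, B4=F, B5=T, B5=F
size 1 is not enough: best union over all size-1 subsets is 8/10
the canonical winner is {1, 2}: size 2, full 10-outcome coverage, earliest index list among size-2 covers
Answer: 1, 2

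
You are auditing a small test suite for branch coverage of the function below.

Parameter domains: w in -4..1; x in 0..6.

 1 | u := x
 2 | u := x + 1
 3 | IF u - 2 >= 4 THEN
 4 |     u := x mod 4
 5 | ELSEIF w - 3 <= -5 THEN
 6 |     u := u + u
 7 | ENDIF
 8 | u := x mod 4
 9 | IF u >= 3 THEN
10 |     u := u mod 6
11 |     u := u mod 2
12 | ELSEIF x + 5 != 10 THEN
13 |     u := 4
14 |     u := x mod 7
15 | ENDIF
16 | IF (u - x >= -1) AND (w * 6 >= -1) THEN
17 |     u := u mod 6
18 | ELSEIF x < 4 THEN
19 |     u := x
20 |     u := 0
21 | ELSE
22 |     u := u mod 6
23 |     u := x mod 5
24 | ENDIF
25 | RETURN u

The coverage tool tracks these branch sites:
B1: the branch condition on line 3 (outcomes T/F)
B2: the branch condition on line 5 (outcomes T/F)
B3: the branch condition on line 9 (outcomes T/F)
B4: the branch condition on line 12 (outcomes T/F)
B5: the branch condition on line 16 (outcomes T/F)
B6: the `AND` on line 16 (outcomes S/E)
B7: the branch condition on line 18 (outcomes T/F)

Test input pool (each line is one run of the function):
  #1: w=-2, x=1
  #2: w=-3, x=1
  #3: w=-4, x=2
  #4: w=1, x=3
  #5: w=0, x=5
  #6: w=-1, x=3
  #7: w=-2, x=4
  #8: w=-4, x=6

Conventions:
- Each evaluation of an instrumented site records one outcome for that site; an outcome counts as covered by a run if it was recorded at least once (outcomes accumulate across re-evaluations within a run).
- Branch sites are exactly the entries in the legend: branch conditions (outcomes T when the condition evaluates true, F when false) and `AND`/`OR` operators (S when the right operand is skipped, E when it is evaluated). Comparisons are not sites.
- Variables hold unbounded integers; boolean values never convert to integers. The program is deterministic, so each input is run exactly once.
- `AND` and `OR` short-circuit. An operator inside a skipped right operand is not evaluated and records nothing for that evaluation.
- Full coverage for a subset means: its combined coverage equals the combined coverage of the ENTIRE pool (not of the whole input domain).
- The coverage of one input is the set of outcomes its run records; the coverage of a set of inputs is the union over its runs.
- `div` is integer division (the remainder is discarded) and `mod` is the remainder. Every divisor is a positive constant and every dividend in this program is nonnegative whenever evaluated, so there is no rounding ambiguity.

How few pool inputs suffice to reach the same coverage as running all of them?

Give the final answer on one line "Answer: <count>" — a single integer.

run #1 (w=-2, x=1) runs B1->F, B2->T, B3->F, B4->T, B6->E, B5->F, B7->T; records B1=F, B2=T, B3=F, B4=T, B5=F, B6=E, B7=T
run #2 (w=-3, x=1) runs B1->F, B2->T, B3->F, B4->T, B6->E, B5->F, B7->T; records B1=F, B2=T, B3=F, B4=T, B5=F, B6=E, B7=T
run #3 (w=-4, x=2) runs B1->F, B2->T, B3->F, B4->T, B6->E, B5->F, B7->T; records B1=F, B2=T, B3=F, B4=T, B5=F, B6=E, B7=T
run #4 (w=1, x=3) runs B1->F, B2->F, B3->T, B6->S, B5->F, B7->T; records B1=F, B2=F, B3=T, B5=F, B6=S, B7=T
run #5 (w=0, x=5) runs B1->T, B3->F, B4->F, B6->S, B5->F, B7->F; records B1=T, B3=F, B4=F, B5=F, B6=S, B7=F
run #6 (w=-1, x=3) runs B1->F, B2->F, B3->T, B6->S, B5->F, B7->T; records B1=F, B2=F, B3=T, B5=F, B6=S, B7=T
run #7 (w=-2, x=4) runs B1->F, B2->T, B3->F, B4->T, B6->E, B5->F, B7->F; records B1=F, B2=T, B3=F, B4=T, B5=F, B6=E, B7=F
run #8 (w=-4, x=6) runs B1->T, B3->F, B4->T, B6->E, B5->F, B7->F; records B1=T, B3=F, B4=T, B5=F, B6=E, B7=F
the full pool covers 13 outcomes: B1=T, B1=F, B2=T, B2=F, B3=T, B3=F, B4=T, B4=F, B5=F, B6=S, B6=E, B7=T, B7=F
no size-1 subset reaches all 13 outcomes (best union: 7/13)
no size-2 subset reaches all 13 outcomes (best union: 11/13)
size 3: inputs {1, 4, 5} cover all 13 outcomes, and no lexicographically smaller subset of this size does

Answer: 3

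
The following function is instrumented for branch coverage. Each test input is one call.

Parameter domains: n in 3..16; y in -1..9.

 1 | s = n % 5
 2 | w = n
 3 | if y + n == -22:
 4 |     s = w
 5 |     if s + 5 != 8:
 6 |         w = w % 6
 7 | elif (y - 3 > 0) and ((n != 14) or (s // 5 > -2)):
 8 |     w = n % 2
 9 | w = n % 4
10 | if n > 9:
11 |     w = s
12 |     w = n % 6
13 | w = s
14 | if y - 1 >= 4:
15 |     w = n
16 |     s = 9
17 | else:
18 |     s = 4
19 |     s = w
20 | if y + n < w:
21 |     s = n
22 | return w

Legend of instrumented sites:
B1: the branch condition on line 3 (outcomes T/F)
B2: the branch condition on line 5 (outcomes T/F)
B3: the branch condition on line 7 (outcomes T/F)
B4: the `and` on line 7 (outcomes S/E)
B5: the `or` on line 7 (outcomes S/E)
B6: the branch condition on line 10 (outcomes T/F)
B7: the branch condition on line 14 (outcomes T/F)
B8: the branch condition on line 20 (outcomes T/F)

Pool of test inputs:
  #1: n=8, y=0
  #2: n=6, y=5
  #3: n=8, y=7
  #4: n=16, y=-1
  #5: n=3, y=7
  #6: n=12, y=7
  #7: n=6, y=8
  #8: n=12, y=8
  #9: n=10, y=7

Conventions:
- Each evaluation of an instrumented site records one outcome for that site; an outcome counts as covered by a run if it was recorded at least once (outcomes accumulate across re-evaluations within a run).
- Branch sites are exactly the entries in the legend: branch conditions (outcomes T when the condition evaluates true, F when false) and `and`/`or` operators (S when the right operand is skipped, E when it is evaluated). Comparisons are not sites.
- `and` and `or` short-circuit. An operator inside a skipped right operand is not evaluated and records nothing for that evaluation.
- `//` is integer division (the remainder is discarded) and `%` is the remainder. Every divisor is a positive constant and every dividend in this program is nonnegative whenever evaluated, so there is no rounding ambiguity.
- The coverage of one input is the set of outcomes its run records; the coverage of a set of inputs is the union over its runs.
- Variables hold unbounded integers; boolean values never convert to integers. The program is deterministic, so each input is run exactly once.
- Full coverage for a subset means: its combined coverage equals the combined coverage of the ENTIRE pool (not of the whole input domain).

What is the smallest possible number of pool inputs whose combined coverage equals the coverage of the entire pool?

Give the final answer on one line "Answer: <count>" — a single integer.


run #1 (n=8, y=0) runs B1->F, B4->S, B3->F, B6->F, B7->F, B8->F; records B1=F, B3=F, B4=S, B6=F, B7=F, B8=F
run #2 (n=6, y=5) runs B1->F, B4->E, B5->S, B3->T, B6->F, B7->T, B8->F; records B1=F, B3=T, B4=E, B5=S, B6=F, B7=T, B8=F
run #3 (n=8, y=7) runs B1->F, B4->E, B5->S, B3->T, B6->F, B7->T, B8->F; records B1=F, B3=T, B4=E, B5=S, B6=F, B7=T, B8=F
run #4 (n=16, y=-1) runs B1->F, B4->S, B3->F, B6->T, B7->F, B8->F; records B1=F, B3=F, B4=S, B6=T, B7=F, B8=F
run #5 (n=3, y=7) runs B1->F, B4->E, B5->S, B3->T, B6->F, B7->T, B8->F; records B1=F, B3=T, B4=E, B5=S, B6=F, B7=T, B8=F
run #6 (n=12, y=7) runs B1->F, B4->E, B5->S, B3->T, B6->T, B7->T, B8->F; records B1=F, B3=T, B4=E, B5=S, B6=T, B7=T, B8=F
run #7 (n=6, y=8) runs B1->F, B4->E, B5->S, B3->T, B6->F, B7->T, B8->F; records B1=F, B3=T, B4=E, B5=S, B6=F, B7=T, B8=F
run #8 (n=12, y=8) runs B1->F, B4->E, B5->S, B3->T, B6->T, B7->T, B8->F; records B1=F, B3=T, B4=E, B5=S, B6=T, B7=T, B8=F
run #9 (n=10, y=7) runs B1->F, B4->E, B5->S, B3->T, B6->T, B7->T, B8->F; records B1=F, B3=T, B4=E, B5=S, B6=T, B7=T, B8=F
union over all inputs: B1=F, B3=T, B3=F, B4=S, B4=E, B5=S, B6=T, B6=F, B7=T, B7=F, B8=F (11 outcomes)
every size-1 subset falls short of the 11 outcomes (best: 7/11)
at size 2, {1, 6} reaches all 11 outcomes; every lexicographically earlier size-2 subset fails
Answer: 2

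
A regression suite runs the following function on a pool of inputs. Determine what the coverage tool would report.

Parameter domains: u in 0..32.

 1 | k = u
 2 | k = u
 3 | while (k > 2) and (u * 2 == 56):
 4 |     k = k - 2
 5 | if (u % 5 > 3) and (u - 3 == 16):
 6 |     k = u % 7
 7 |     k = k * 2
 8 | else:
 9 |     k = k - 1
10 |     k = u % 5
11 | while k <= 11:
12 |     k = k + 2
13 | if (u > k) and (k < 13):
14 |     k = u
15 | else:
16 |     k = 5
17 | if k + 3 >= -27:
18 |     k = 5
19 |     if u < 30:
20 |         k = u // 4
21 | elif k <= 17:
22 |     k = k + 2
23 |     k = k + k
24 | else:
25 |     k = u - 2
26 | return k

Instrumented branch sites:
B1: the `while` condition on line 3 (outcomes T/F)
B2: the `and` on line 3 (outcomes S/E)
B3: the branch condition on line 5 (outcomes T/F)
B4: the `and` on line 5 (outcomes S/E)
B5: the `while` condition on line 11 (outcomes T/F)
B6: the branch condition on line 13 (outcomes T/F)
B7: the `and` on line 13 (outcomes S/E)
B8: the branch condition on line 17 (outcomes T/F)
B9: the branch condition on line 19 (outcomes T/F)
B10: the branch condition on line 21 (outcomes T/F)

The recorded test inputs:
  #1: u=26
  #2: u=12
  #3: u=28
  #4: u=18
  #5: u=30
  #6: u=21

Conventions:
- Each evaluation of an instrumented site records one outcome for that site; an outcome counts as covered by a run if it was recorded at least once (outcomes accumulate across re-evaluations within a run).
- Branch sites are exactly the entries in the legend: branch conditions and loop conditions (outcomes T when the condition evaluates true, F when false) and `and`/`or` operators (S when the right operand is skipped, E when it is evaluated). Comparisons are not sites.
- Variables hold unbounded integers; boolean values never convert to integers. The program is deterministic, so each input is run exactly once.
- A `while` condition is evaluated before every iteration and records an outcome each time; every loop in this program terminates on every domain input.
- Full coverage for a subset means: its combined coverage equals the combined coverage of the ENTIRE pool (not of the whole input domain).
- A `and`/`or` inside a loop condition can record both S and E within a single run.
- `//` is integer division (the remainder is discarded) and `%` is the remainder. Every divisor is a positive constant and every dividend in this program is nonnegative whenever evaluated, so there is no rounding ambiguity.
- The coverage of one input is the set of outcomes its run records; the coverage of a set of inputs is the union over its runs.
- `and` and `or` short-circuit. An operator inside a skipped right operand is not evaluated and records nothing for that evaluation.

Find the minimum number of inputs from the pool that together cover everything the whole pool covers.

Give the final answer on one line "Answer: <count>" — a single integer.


test 1 (u=26) fires B2->E, B1->F, B4->S, B3->F, B5->T, B5->T, B5->T, B5->T, B5->T, B5->T, B5->F, B7->E, B6->F, B8->T, ...; hits B1=F, B2=E, B3=F, B4=S, B5=T, B5=F, B6=F, B7=E, B8=T, B9=T
test 2 (u=12) fires B2->E, B1->F, B4->S, B3->F, B5->T, B5->T, B5->T, B5->T, B5->T, B5->F, B7->S, B6->F, B8->T, B9->T; hits B1=F, B2=E, B3=F, B4=S, B5=T, B5=F, B6=F, B7=S, B8=T, B9=T
test 3 (u=28) fires B2->E, B1->T, B2->E, B1->T, B2->E, B1->T, B2->E, B1->T, B2->E, B1->T, B2->E, B1->T, B2->E, B1->T, ...; hits B1=T, B1=F, B2=S, B2=E, B3=F, B4=S, B5=T, B5=F, B6=F, B7=E, B8=T, B9=T
test 4 (u=18) fires B2->E, B1->F, B4->S, B3->F, B5->T, B5->T, B5->T, B5->T, B5->T, B5->F, B7->E, B6->F, B8->T, B9->T; hits B1=F, B2=E, B3=F, B4=S, B5=T, B5=F, B6=F, B7=E, B8=T, B9=T
test 5 (u=30) fires B2->E, B1->F, B4->S, B3->F, B5->T, B5->T, B5->T, B5->T, B5->T, B5->T, B5->F, B7->E, B6->T, B8->T, ...; hits B1=F, B2=E, B3=F, B4=S, B5=T, B5=F, B6=T, B7=E, B8=T, B9=F
test 6 (u=21) fires B2->E, B1->F, B4->S, B3->F, B5->T, B5->T, B5->T, B5->T, B5->T, B5->T, B5->F, B7->E, B6->F, B8->T, ...; hits B1=F, B2=E, B3=F, B4=S, B5=T, B5=F, B6=F, B7=E, B8=T, B9=T
pool-wide coverage (15 outcomes): B1=T, B1=F, B2=S, B2=E, B3=F, B4=S, B5=T, B5=F, B6=T, B6=F, B7=S, B7=E, B8=T, B9=T, B9=F
every size-1 subset falls short of the 15 outcomes (best: 12/15)
every size-2 subset falls short of the 15 outcomes (best: 14/15)
inputs {2, 3, 5} (size 3) cover everything; no size-3 subset with a lexicographically smaller index list covers all 15
Answer: 3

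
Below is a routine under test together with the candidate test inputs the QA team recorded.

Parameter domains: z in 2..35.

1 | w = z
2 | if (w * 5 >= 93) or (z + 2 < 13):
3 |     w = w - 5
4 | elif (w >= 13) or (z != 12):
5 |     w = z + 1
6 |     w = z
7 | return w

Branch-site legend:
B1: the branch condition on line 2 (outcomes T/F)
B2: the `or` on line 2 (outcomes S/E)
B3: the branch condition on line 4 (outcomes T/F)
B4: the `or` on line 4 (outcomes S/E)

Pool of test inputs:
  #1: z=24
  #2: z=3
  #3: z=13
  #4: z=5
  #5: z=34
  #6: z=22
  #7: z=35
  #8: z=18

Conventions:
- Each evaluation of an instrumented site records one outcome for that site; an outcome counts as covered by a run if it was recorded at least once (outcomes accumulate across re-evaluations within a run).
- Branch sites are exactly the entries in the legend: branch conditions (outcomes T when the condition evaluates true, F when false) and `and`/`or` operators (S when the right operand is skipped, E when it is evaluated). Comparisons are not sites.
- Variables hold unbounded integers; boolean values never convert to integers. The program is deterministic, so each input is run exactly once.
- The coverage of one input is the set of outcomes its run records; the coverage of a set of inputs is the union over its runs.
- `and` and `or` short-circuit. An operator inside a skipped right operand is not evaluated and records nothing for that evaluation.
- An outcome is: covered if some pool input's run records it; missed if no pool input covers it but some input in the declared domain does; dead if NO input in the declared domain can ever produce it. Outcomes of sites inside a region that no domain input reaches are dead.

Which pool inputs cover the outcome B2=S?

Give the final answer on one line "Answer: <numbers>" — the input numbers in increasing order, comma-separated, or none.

input #1 (z=24): produces B2=S
input #2 (z=3): does not produce B2=S
input #3 (z=13): does not produce B2=S
input #4 (z=5): does not produce B2=S
input #5 (z=34): produces B2=S
input #6 (z=22): produces B2=S
input #7 (z=35): produces B2=S
input #8 (z=18): does not produce B2=S

Answer: 1, 5, 6, 7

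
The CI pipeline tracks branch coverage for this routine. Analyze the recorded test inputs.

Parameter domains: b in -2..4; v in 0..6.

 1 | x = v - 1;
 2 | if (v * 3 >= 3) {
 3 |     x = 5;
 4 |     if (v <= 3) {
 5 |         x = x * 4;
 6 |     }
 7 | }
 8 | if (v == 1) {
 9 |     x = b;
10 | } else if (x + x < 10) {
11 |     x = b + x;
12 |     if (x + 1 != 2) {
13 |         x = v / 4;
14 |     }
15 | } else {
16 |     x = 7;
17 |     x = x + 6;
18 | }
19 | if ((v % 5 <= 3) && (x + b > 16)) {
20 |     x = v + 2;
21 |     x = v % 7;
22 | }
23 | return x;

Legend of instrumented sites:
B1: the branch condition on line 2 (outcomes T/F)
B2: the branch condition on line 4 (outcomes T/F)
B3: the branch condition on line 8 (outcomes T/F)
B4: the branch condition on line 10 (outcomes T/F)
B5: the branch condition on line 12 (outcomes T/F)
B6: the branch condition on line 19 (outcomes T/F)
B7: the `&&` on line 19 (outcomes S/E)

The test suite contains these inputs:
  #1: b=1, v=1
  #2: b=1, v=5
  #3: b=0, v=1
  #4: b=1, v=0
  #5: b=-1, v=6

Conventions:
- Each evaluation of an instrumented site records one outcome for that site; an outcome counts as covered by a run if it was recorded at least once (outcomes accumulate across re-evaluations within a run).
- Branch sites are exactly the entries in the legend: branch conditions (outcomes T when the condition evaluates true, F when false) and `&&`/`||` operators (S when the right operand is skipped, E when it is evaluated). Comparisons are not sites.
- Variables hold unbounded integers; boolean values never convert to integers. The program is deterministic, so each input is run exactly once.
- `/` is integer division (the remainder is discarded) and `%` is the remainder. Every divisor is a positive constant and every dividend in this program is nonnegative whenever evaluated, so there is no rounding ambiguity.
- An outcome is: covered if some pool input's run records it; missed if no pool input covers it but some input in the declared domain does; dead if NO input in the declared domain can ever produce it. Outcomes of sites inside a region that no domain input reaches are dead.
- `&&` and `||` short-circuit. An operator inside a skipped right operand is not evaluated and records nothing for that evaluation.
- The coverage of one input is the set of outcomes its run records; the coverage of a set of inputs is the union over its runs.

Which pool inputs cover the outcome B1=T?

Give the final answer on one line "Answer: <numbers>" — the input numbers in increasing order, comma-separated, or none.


input #1 (b=1, v=1): records B1=T
input #2 (b=1, v=5): records B1=T
input #3 (b=0, v=1): records B1=T
input #4 (b=1, v=0): does not record B1=T
input #5 (b=-1, v=6): records B1=T
Answer: 1, 2, 3, 5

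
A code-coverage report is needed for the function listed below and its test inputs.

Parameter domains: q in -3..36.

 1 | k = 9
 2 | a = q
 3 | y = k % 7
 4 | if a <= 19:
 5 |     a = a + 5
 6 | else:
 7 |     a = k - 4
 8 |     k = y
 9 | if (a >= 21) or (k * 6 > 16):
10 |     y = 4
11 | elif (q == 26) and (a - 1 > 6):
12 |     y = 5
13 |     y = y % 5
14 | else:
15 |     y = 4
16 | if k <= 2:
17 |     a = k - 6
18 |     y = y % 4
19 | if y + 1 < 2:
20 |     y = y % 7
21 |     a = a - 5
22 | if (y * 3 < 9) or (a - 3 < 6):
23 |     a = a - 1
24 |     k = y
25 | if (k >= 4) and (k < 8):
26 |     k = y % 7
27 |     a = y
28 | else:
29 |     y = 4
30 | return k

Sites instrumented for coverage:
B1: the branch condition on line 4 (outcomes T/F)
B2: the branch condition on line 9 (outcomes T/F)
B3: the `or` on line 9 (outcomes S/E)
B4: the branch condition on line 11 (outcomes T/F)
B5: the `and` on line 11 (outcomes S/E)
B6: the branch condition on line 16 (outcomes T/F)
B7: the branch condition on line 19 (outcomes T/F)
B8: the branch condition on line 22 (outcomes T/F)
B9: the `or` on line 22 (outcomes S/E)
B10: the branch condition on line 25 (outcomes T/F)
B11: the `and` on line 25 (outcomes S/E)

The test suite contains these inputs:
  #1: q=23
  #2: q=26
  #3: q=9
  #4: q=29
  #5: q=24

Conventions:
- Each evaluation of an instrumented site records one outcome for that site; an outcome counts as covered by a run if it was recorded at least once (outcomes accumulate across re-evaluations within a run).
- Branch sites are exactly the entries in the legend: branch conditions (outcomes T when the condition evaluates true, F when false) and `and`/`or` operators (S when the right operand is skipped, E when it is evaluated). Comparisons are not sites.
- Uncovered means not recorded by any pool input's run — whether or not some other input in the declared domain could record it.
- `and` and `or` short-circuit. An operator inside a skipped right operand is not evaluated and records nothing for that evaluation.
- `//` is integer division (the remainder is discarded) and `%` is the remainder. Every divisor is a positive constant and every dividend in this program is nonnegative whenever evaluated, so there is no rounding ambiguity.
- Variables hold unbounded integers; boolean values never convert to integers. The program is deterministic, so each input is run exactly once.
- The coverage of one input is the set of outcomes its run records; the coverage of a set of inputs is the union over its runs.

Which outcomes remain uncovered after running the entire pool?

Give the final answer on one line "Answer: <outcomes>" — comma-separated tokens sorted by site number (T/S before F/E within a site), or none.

input #1, q=23: events B1->F, B3->E, B2->F, B5->S, B4->F, B6->T, B7->T, B9->S, B8->T, B11->S, B10->F; outcomes B1=F, B2=F, B3=E, B4=F, B5=S, B6=T, B7=T, B8=T, B9=S, B10=F, B11=S
input #2, q=26: events B1->F, B3->E, B2->F, B5->E, B4->F, B6->T, B7->T, B9->S, B8->T, B11->S, B10->F; outcomes B1=F, B2=F, B3=E, B4=F, B5=E, B6=T, B7=T, B8=T, B9=S, B10=F, B11=S
input #3, q=9: events B1->T, B3->E, B2->T, B6->F, B7->F, B9->E, B8->F, B11->E, B10->F; outcomes B1=T, B2=T, B3=E, B6=F, B7=F, B8=F, B9=E, B10=F, B11=E
input #4, q=29: events B1->F, B3->E, B2->F, B5->S, B4->F, B6->T, B7->T, B9->S, B8->T, B11->S, B10->F; outcomes B1=F, B2=F, B3=E, B4=F, B5=S, B6=T, B7=T, B8=T, B9=S, B10=F, B11=S
input #5, q=24: events B1->F, B3->E, B2->F, B5->S, B4->F, B6->T, B7->T, B9->S, B8->T, B11->S, B10->F; outcomes B1=F, B2=F, B3=E, B4=F, B5=S, B6=T, B7=T, B8=T, B9=S, B10=F, B11=S
union over the pool: B1=T, B1=F, B2=T, B2=F, B3=E, B4=F, B5=S, B5=E, B6=T, B6=F, B7=T, B7=F, B8=T, B8=F, B9=S, B9=E, B10=F, B11=S, B11=E
uncovered (3 of 22): B3=S, B4=T, B10=T

Answer: B3=S, B4=T, B10=T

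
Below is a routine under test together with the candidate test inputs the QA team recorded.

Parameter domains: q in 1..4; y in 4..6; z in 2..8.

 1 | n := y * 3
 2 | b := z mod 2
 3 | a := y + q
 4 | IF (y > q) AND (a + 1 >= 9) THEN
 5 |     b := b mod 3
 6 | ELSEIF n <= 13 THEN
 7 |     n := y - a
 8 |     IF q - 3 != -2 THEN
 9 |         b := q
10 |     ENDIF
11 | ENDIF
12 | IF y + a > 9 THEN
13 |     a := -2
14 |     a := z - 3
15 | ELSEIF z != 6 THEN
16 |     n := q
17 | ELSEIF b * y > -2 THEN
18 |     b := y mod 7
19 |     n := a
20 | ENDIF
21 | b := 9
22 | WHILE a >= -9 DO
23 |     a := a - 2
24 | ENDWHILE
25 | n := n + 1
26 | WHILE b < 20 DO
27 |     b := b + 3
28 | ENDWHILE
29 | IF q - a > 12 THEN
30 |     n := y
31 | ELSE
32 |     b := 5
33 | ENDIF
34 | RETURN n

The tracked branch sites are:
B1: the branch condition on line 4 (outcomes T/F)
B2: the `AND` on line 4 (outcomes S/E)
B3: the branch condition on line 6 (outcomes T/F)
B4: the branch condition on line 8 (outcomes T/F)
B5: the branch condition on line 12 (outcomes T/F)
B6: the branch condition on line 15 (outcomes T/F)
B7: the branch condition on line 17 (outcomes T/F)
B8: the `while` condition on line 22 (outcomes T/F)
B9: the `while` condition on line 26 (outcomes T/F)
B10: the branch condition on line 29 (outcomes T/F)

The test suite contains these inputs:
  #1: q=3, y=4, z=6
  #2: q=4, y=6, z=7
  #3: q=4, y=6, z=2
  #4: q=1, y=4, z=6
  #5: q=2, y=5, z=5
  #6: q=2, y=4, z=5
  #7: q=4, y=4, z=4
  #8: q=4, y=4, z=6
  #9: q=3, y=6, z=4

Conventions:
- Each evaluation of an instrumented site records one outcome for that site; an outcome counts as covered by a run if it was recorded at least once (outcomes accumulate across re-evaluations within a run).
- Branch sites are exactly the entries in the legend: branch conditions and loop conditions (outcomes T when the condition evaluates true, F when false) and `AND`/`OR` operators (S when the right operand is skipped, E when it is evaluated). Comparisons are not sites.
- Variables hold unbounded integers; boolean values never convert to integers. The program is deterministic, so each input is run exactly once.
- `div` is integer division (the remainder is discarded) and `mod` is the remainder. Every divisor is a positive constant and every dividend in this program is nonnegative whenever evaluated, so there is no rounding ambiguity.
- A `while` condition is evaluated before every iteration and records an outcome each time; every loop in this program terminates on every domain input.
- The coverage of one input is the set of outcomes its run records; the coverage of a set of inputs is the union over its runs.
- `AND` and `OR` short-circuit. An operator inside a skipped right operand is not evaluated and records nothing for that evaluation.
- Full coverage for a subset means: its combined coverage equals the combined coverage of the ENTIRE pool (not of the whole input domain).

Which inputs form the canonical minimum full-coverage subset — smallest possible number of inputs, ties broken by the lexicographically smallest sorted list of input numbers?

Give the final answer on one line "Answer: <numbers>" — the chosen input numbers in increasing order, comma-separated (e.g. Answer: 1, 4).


test 1 (q=3, y=4, z=6) hits B1=F, B2=E, B3=T, B4=T, B5=T, B8=T, B8=F, B9=T, B9=F, B10=T
test 2 (q=4, y=6, z=7) hits B1=T, B2=E, B5=T, B8=T, B8=F, B9=T, B9=F, B10=T
test 3 (q=4, y=6, z=2) hits B1=T, B2=E, B5=T, B8=T, B8=F, B9=T, B9=F, B10=T
test 4 (q=1, y=4, z=6) hits B1=F, B2=E, B3=T, B4=F, B5=F, B6=F, B7=T, B8=T, B8=F, B9=T, B9=F, B10=F
test 5 (q=2, y=5, z=5) hits B1=F, B2=E, B3=F, B5=T, B8=T, B8=F, B9=T, B9=F, B10=F
test 6 (q=2, y=4, z=5) hits B1=F, B2=E, B3=T, B4=T, B5=T, B8=T, B8=F, B9=T, B9=F, B10=F
test 7 (q=4, y=4, z=4) hits B1=F, B2=S, B3=T, B4=T, B5=T, B8=T, B8=F, B9=T, B9=F, B10=T
test 8 (q=4, y=4, z=6) hits B1=F, B2=S, B3=T, B4=T, B5=T, B8=T, B8=F, B9=T, B9=F, B10=T
test 9 (q=3, y=6, z=4) hits B1=T, B2=E, B5=T, B8=T, B8=F, B9=T, B9=F, B10=T
the full pool covers 18 outcomes: B1=T, B1=F, B2=S, B2=E, B3=T, B3=F, B4=T, B4=F, B5=T, B5=F, B6=F, B7=T, B8=T, B8=F, B9=T, B9=F, B10=T, B10=F
no size-1 subset reaches all 18 outcomes (best union: 12/18)
no size-2 subset reaches all 18 outcomes (best union: 16/18)
no size-3 subset reaches all 18 outcomes (best union: 17/18)
size 4: inputs {2, 4, 5, 7} cover all 18 outcomes, and no lexicographically smaller subset of this size does
Answer: 2, 4, 5, 7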